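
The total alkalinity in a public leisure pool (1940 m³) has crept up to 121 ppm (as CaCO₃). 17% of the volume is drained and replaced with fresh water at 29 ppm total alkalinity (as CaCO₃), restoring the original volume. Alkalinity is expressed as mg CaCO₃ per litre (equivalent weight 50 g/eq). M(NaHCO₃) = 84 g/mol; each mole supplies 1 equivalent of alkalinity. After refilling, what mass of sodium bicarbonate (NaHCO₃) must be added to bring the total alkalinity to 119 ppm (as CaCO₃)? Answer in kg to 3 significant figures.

Volume: 1940 m³ = 1,940,000 L.
After draining 17% and refilling: 121 × 0.83 + 29 × 0.17 = 105.36 ppm.
Deficit to target: 119 − 105.36 = 13.64 mg/L.
As CaCO₃: 13.64 mg/L × 1,940,000 L = 26,460 g; ÷ 50 g/eq ÷ 1 = 529.2 mol NaHCO₃.
Mass: 529.2 × 84 = 44,460 g.

44.5 kg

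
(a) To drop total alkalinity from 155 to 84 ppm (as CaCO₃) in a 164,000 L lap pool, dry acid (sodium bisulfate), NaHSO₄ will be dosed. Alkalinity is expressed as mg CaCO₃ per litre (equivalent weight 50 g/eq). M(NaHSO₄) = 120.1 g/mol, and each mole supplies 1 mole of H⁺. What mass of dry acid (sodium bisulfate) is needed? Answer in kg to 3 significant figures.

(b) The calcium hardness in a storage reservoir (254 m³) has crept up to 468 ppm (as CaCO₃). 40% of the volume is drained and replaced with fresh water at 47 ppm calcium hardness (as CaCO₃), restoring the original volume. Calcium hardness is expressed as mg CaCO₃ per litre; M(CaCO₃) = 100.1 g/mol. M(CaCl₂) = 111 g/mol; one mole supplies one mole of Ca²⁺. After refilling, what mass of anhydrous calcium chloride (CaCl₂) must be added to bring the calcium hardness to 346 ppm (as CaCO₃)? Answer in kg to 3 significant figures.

(a) Alkalinity to neutralize: (155 − 84) = 71 mg/L as CaCO₃ × 164,000 L = 11,640 g as CaCO₃.
(a) Equivalents of H⁺ required: 11,640 ÷ 50 g/eq = 232.9 eq = 232.9 mol NaHSO₄.
(a) Mass of NaHSO₄: 232.9 × 120.1 = 27,970 g.

(b) Volume: 254 m³ = 254,000 L.
(b) After draining 40% and refilling: 468 × 0.60 + 47 × 0.40 = 299.6 ppm.
(b) Deficit to target: 346 − 299.6 = 46.4 mg/L.
(b) As CaCO₃: 46.4 mg/L × 254,000 L = 11,790 g; ÷ 100.1 = 117.7 mol Ca²⁺.
(b) Mass: 117.7 × 111 = 13,070 g.

(a) 28.0 kg; (b) 13.1 kg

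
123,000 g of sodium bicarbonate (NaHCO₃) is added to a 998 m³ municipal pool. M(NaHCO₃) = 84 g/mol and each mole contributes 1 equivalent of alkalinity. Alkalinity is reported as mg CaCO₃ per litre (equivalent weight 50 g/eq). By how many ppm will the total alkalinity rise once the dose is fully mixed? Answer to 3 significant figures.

73.4 ppm

Volume: 998 m³ = 998,000 L.
Moles of NaHCO₃: 123,000 g ÷ 84 g/mol = 1464 mol → 1464 eq of alkalinity.
As CaCO₃: 1464 eq × 50 g/eq = 73,210 g.
Rise: 73,210 g / 998,000 L × 1000 = 73.36 mg/L.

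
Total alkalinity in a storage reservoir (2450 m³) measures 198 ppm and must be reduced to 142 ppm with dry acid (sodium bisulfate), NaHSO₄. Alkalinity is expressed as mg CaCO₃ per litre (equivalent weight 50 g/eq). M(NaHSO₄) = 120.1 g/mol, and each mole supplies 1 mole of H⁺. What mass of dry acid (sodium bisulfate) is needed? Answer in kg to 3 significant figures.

330 kg

Volume: 2450 m³ = 2,450,000 L.
Alkalinity to neutralize: (198 − 142) = 56 mg/L as CaCO₃ × 2,450,000 L = 137,200 g as CaCO₃.
Equivalents of H⁺ required: 137,200 ÷ 50 g/eq = 2744 eq = 2744 mol NaHSO₄.
Mass of NaHSO₄: 2744 × 120.1 = 329,600 g.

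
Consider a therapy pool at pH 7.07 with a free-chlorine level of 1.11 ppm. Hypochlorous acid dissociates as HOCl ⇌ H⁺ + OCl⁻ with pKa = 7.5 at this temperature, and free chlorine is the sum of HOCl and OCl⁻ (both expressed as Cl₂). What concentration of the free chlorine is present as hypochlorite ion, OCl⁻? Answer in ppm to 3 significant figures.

0.301 ppm

[OCl⁻]/[HOCl] = 10^(pH − pKa) = 10^(7.07 − 7.5) = 10^-0.43 = 0.3715.
Fraction as HOCl = 1 / (1 + 0.3715) = 0.7291.
OCl⁻ = (1 − 0.7291) × 1.11 ppm = 0.3007 ppm.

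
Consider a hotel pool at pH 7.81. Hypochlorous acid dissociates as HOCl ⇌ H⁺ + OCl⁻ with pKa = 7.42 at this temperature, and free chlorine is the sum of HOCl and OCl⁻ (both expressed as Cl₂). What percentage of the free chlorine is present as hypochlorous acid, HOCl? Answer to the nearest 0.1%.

28.9%

[OCl⁻]/[HOCl] = 10^(pH − pKa) = 10^(7.81 − 7.42) = 10^0.39 = 2.455.
Fraction as HOCl = 1 / (1 + 2.455) = 0.2895.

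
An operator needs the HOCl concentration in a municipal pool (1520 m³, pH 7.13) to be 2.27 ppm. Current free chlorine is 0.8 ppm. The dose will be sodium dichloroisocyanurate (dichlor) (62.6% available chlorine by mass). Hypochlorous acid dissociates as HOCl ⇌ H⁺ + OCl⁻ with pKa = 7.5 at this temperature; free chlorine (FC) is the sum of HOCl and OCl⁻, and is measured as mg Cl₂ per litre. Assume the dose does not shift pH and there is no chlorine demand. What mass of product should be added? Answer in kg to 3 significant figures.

Volume: 1520 m³ = 1,520,000 L.
[OCl⁻]/[HOCl] = 10^(pH − pKa) = 10^(7.13 − 7.5) = 0.4266; fraction as HOCl = 1/(1 + 0.4266) = 0.701.
Free chlorine required for 2.27 ppm HOCl: 2.27 / 0.701 = 3.238 ppm.
FC to add: 3.238 − 0.8 = 2.438 mg/L as Cl₂.
Cl₂ equivalent: 2.438 mg/L × 1,520,000 L = 3706 g.
Product at 62.6% available Cl: 3706 / 0.626 = 5921 g.

5.92 kg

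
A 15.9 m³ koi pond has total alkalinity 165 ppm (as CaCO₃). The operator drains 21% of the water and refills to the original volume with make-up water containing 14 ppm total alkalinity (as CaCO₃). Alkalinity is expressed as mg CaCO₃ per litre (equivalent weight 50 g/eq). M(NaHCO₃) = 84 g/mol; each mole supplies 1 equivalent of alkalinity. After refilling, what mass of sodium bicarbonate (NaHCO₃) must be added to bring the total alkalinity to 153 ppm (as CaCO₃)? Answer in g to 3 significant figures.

Volume: 15.9 m³ = 15,900 L.
After draining 21% and refilling: 165 × 0.79 + 14 × 0.21 = 133.29 ppm.
Deficit to target: 153 − 133.29 = 19.71 mg/L.
As CaCO₃: 19.71 mg/L × 15,900 L = 313.4 g; ÷ 50 g/eq ÷ 1 = 6.268 mol NaHCO₃.
Mass: 6.268 × 84 = 526.5 g.

526 g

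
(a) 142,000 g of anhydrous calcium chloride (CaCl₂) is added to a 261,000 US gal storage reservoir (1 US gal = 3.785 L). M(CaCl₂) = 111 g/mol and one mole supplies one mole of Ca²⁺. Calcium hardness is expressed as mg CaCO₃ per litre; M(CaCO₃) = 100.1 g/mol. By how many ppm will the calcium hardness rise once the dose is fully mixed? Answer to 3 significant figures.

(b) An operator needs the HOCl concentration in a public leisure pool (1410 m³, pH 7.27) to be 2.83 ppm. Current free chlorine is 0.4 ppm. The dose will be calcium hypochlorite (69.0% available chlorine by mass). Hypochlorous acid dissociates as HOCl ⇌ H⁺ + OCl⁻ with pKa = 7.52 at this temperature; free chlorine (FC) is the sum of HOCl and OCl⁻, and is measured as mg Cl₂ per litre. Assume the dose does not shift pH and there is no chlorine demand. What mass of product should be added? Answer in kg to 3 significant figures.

(a) Volume: 261,000 US gal × 3.785 L/gal = 987,885 L.
(a) Moles of Ca²⁺: 142,000 g ÷ 111 g/mol = 1279 mol.
(a) As CaCO₃: 1279 mol × 100.1 g/mol = 128,100 g.
(a) Rise: 128,100 g / 987,885 L × 1000 = 129.6 mg/L.

(b) Volume: 1410 m³ = 1,410,000 L.
(b) [OCl⁻]/[HOCl] = 10^(pH − pKa) = 10^(7.27 − 7.52) = 0.5623; fraction as HOCl = 1/(1 + 0.5623) = 0.6401.
(b) Free chlorine required for 2.83 ppm HOCl: 2.83 / 0.6401 = 4.421 ppm.
(b) FC to add: 4.421 − 0.4 = 4.021 mg/L as Cl₂.
(b) Cl₂ equivalent: 4.021 mg/L × 1,410,000 L = 5670 g.
(b) Product at 69.0% available Cl: 5670 / 0.69 = 8218 g.

(a) 130 ppm; (b) 8.22 kg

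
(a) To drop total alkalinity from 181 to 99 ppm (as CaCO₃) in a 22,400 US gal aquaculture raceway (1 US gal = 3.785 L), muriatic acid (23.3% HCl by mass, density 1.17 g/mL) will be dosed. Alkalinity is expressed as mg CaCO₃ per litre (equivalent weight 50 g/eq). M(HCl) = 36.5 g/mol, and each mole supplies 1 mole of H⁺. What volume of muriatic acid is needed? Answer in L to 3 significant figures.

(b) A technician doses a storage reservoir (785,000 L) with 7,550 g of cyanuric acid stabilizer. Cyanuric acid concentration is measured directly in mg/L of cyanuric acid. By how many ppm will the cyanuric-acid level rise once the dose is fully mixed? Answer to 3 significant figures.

(a) 18.6 L; (b) 9.62 ppm

(a) Volume: 22,400 US gal × 3.785 L/gal = 84,784 L.
(a) Alkalinity to neutralize: (181 − 99) = 82 mg/L as CaCO₃ × 84,784 L = 6952 g as CaCO₃.
(a) Equivalents of H⁺ required: 6952 ÷ 50 g/eq = 139 eq = 139 mol HCl.
(a) Mass of HCl: 139 × 36.5 = 5075 g.
(a) Mass of 23.3% solution: 5075 / 0.233 = 21,780 g.
(a) Volume: 21,780 g ÷ 1.17 g/mL = 18,620 mL.

(b) Rise: 7,550 g / 785,000 L × 1000 = 9.618 mg/L.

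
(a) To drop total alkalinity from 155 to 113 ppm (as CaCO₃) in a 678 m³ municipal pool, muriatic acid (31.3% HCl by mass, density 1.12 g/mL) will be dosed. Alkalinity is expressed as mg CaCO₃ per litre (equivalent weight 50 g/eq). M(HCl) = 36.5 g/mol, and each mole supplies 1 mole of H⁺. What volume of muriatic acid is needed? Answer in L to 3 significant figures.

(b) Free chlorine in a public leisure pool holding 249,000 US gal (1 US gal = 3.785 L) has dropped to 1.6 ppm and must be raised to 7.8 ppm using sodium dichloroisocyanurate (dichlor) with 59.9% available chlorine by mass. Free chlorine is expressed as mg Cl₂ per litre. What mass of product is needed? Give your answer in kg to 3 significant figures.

(a) Volume: 678 m³ = 678,000 L.
(a) Alkalinity to neutralize: (155 − 113) = 42 mg/L as CaCO₃ × 678,000 L = 28,480 g as CaCO₃.
(a) Equivalents of H⁺ required: 28,480 ÷ 50 g/eq = 569.5 eq = 569.5 mol HCl.
(a) Mass of HCl: 569.5 × 36.5 = 20,790 g.
(a) Mass of 31.3% solution: 20,790 / 0.313 = 66,410 g.
(a) Volume: 66,410 g ÷ 1.12 g/mL = 59,300 mL.

(b) Volume: 249,000 US gal × 3.785 L/gal = 942,465 L.
(b) Chlorine deficit: 7.8 − 1.6 = 6.2 ppm = 6.2 mg/L as Cl₂.
(b) Cl₂ equivalent needed: 6.2 mg/L × 942,465 L = 5,843,000 mg = 5843 g.
(b) Product at 59.9% available chlorine: 5843 / 0.599 = 9755 g.

(a) 59.3 L; (b) 9.76 kg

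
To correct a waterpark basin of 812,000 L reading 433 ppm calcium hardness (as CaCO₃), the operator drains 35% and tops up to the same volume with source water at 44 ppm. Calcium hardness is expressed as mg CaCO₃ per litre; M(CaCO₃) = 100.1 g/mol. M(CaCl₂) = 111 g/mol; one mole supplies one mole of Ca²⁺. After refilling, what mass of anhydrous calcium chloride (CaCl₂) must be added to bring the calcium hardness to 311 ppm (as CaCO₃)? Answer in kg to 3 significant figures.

After draining 35% and refilling: 433 × 0.65 + 44 × 0.35 = 296.85 ppm.
Deficit to target: 311 − 296.85 = 14.15 mg/L.
As CaCO₃: 14.15 mg/L × 812,000 L = 11,490 g; ÷ 100.1 = 114.8 mol Ca²⁺.
Mass: 114.8 × 111 = 12,740 g.

12.7 kg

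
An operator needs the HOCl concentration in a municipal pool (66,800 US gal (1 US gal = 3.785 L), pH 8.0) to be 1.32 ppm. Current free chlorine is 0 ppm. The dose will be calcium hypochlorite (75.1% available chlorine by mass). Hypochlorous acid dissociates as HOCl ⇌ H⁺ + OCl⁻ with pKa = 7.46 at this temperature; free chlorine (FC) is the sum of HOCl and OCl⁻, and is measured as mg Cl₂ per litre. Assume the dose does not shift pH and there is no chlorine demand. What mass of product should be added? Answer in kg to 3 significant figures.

1.99 kg

Volume: 66,800 US gal × 3.785 L/gal = 252,838 L.
[OCl⁻]/[HOCl] = 10^(pH − pKa) = 10^(8.0 − 7.46) = 3.467; fraction as HOCl = 1/(1 + 3.467) = 0.2238.
Free chlorine required for 1.32 ppm HOCl: 1.32 / 0.2238 = 5.897 ppm.
FC to add: 5.897 − 0 = 5.897 mg/L as Cl₂.
Cl₂ equivalent: 5.897 mg/L × 252,838 L = 1491 g.
Product at 75.1% available Cl: 1491 / 0.751 = 1985 g.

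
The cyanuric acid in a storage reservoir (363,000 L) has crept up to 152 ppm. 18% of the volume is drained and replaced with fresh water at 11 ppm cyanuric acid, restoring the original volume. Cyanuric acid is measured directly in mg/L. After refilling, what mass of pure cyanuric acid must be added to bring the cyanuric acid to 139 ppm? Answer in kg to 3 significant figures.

After draining 18% and refilling: 152 × 0.82 + 11 × 0.18 = 126.62 ppm.
Deficit to target: 139 − 126.62 = 12.38 mg/L.
Mass: 12.38 mg/L × 363,000 L = 4494 g cyanuric acid.

4.49 kg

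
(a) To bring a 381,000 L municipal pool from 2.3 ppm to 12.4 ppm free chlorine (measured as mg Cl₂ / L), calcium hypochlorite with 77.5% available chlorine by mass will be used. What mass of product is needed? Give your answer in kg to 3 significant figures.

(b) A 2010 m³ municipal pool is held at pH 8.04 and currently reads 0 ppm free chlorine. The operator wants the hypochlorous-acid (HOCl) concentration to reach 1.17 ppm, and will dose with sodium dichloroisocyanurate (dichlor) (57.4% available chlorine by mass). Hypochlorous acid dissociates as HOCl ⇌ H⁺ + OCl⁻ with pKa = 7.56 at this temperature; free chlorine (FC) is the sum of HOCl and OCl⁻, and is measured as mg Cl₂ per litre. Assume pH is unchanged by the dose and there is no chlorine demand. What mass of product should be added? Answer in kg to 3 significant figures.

(a) 4.97 kg; (b) 16.5 kg

(a) Chlorine deficit: 12.4 − 2.3 = 10.1 ppm = 10.1 mg/L as Cl₂.
(a) Cl₂ equivalent needed: 10.1 mg/L × 381,000 L = 3,848,000 mg = 3848 g.
(a) Product at 77.5% available chlorine: 3848 / 0.775 = 4965 g.

(b) Volume: 2010 m³ = 2,010,000 L.
(b) [OCl⁻]/[HOCl] = 10^(pH − pKa) = 10^(8.04 − 7.56) = 3.02; fraction as HOCl = 1/(1 + 3.02) = 0.2488.
(b) Free chlorine required for 1.17 ppm HOCl: 1.17 / 0.2488 = 4.703 ppm.
(b) FC to add: 4.703 − 0 = 4.703 mg/L as Cl₂.
(b) Cl₂ equivalent: 4.703 mg/L × 2,010,000 L = 9454 g.
(b) Product at 57.4% available Cl: 9454 / 0.574 = 16,470 g.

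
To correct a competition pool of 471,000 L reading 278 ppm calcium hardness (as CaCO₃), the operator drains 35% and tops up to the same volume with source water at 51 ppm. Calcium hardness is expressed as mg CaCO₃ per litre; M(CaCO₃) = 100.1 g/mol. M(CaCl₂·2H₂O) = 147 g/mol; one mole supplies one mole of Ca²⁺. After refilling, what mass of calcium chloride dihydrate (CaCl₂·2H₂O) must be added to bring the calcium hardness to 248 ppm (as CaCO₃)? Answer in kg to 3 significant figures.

34.2 kg

After draining 35% and refilling: 278 × 0.65 + 51 × 0.35 = 198.55 ppm.
Deficit to target: 248 − 198.55 = 49.45 mg/L.
As CaCO₃: 49.45 mg/L × 471,000 L = 23,290 g; ÷ 100.1 = 232.7 mol Ca²⁺.
Mass: 232.7 × 147 = 34,200 g.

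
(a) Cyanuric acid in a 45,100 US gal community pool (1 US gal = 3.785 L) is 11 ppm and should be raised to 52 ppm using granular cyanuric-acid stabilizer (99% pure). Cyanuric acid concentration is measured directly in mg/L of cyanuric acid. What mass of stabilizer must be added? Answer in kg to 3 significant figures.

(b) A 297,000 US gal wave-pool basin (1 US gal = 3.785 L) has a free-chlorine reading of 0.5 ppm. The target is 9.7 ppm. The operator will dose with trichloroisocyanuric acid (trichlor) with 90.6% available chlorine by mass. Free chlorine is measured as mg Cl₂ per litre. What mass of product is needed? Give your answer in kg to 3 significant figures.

(a) Volume: 45,100 US gal × 3.785 L/gal = 170,704 L.
(a) CYA to add: (52 − 11) = 41 mg/L × 170,704 L = 6999 g cyanuric acid.
(a) At 99% purity: 6999 / 0.99 = 7070 g product.

(b) Volume: 297,000 US gal × 3.785 L/gal = 1,124,145 L.
(b) Chlorine deficit: 9.7 − 0.5 = 9.2 ppm = 9.2 mg/L as Cl₂.
(b) Cl₂ equivalent needed: 9.2 mg/L × 1,124,145 L = 10,340,000 mg = 10,340 g.
(b) Product at 90.6% available chlorine: 10,340 / 0.906 = 11,420 g.

(a) 7.07 kg; (b) 11.4 kg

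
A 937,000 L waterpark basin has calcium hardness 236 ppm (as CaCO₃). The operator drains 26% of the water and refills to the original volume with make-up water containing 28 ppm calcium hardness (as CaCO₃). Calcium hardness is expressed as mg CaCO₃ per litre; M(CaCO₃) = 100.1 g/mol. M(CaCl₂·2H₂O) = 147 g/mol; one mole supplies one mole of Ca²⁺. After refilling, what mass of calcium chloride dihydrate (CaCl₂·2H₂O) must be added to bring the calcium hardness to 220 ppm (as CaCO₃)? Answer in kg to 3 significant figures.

52.4 kg

After draining 26% and refilling: 236 × 0.74 + 28 × 0.26 = 181.92 ppm.
Deficit to target: 220 − 181.92 = 38.08 mg/L.
As CaCO₃: 38.08 mg/L × 937,000 L = 35,680 g; ÷ 100.1 = 356.5 mol Ca²⁺.
Mass: 356.5 × 147 = 52,400 g.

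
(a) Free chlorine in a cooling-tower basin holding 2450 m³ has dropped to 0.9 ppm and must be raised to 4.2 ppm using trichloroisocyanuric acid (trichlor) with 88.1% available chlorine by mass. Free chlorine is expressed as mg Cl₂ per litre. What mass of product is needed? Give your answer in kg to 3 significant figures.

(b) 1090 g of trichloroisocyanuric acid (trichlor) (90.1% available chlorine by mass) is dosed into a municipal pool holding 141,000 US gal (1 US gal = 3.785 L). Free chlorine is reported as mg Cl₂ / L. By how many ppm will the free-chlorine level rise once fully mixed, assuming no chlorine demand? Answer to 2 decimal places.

(a) 9.18 kg; (b) 1.84 ppm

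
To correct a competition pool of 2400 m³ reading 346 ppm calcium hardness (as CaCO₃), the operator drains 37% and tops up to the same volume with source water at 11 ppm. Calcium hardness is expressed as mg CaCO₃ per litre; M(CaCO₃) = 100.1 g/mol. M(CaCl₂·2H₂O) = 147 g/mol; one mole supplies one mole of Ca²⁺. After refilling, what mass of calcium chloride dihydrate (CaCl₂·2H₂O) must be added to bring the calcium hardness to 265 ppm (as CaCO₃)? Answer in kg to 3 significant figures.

Volume: 2400 m³ = 2,400,000 L.
After draining 37% and refilling: 346 × 0.63 + 11 × 0.37 = 222.05 ppm.
Deficit to target: 265 − 222.05 = 42.95 mg/L.
As CaCO₃: 42.95 mg/L × 2,400,000 L = 103,100 g; ÷ 100.1 = 1030 mol Ca²⁺.
Mass: 1030 × 147 = 151,400 g.

151 kg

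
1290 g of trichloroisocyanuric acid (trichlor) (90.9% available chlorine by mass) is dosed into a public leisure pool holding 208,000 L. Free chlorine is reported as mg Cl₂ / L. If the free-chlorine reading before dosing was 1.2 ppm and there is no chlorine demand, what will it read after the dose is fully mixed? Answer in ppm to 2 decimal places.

6.84 ppm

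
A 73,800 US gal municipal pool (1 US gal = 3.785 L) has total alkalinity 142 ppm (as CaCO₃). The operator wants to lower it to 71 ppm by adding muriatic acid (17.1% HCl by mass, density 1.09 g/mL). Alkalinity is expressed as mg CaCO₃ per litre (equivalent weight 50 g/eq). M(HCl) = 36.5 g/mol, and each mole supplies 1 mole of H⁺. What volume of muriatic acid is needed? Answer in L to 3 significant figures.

77.7 L

Volume: 73,800 US gal × 3.785 L/gal = 279,333 L.
Alkalinity to neutralize: (142 − 71) = 71 mg/L as CaCO₃ × 279,333 L = 19,830 g as CaCO₃.
Equivalents of H⁺ required: 19,830 ÷ 50 g/eq = 396.7 eq = 396.7 mol HCl.
Mass of HCl: 396.7 × 36.5 = 14,480 g.
Mass of 17.1% solution: 14,480 / 0.171 = 84,670 g.
Volume: 84,670 g ÷ 1.09 g/mL = 77,670 mL.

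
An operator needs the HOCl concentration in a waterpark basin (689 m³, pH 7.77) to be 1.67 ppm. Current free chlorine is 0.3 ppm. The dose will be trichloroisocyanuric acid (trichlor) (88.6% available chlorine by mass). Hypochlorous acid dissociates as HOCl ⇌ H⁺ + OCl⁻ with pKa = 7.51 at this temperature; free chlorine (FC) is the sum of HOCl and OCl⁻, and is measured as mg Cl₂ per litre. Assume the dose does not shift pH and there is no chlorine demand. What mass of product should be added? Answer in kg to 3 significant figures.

Volume: 689 m³ = 689,000 L.
[OCl⁻]/[HOCl] = 10^(pH − pKa) = 10^(7.77 − 7.51) = 1.82; fraction as HOCl = 1/(1 + 1.82) = 0.3546.
Free chlorine required for 1.67 ppm HOCl: 1.67 / 0.3546 = 4.709 ppm.
FC to add: 4.709 − 0.3 = 4.409 mg/L as Cl₂.
Cl₂ equivalent: 4.409 mg/L × 689,000 L = 3038 g.
Product at 88.6% available Cl: 3038 / 0.886 = 3429 g.

3.43 kg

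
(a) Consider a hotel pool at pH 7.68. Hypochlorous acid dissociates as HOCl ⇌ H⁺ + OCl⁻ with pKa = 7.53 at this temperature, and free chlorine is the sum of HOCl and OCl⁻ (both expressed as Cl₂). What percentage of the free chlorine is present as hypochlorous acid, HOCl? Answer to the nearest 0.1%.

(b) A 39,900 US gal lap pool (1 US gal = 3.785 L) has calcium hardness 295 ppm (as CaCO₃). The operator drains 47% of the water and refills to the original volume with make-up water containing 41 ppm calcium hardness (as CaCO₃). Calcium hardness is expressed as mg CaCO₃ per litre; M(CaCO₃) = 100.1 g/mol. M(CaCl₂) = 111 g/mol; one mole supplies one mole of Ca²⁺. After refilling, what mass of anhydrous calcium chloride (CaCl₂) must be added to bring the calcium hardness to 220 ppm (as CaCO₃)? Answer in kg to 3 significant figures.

(a) 41.5%; (b) 7.43 kg

(a) [OCl⁻]/[HOCl] = 10^(pH − pKa) = 10^(7.68 − 7.53) = 10^0.15 = 1.413.
(a) Fraction as HOCl = 1 / (1 + 1.413) = 0.4145.

(b) Volume: 39,900 US gal × 3.785 L/gal = 151,022 L.
(b) After draining 47% and refilling: 295 × 0.53 + 41 × 0.47 = 175.62 ppm.
(b) Deficit to target: 220 − 175.62 = 44.38 mg/L.
(b) As CaCO₃: 44.38 mg/L × 151,022 L = 6702 g; ÷ 100.1 = 66.96 mol Ca²⁺.
(b) Mass: 66.96 × 111 = 7432 g.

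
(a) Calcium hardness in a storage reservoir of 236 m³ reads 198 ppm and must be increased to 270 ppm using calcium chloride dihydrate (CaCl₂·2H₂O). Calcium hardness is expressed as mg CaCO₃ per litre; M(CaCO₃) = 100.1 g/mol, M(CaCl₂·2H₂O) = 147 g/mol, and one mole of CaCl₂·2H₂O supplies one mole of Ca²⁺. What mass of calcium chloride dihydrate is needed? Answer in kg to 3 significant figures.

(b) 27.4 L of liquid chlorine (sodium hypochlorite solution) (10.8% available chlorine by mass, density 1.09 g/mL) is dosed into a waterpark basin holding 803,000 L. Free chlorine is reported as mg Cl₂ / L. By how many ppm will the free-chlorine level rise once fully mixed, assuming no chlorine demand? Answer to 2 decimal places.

(a) Volume: 236 m³ = 236,000 L.
(a) Hardness to add: (270 − 198) = 72 mg/L as CaCO₃ × 236,000 L = 16,990 g as CaCO₃.
(a) Moles of Ca²⁺ (1 mol Ca²⁺ ≡ 1 mol CaCO₃): 16,990 / 100.1 g/mol = 169.8 mol.
(a) Mass of CaCl₂·2H₂O: 169.8 × 147 = 24,950 g.

(b) Mass of solution: 27.4 L × 1000 mL/L × 1.09 g/mL = 29,870 g.
(b) Available chlorine delivered: 29,870 g × 0.108 = 3226 g as Cl₂.
(b) Concentration rise: 3226 g / 803,000 L = 4.017 mg/L = 4.02 ppm.

(a) 25.0 kg; (b) 4.02 ppm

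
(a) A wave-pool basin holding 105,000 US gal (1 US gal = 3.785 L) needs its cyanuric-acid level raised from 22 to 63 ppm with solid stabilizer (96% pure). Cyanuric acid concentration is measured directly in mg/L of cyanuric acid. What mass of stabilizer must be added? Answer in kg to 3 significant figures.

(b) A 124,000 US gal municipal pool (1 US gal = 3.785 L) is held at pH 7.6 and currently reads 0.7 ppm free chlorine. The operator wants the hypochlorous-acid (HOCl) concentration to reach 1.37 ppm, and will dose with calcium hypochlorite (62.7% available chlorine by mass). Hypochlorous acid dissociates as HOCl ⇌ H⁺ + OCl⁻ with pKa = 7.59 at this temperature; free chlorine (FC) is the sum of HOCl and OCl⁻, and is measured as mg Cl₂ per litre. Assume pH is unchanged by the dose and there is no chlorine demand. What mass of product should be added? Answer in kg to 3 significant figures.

(a) 17.0 kg; (b) 1.55 kg

(a) Volume: 105,000 US gal × 3.785 L/gal = 397,425 L.
(a) CYA to add: (63 − 22) = 41 mg/L × 397,425 L = 16,290 g cyanuric acid.
(a) At 96% purity: 16,290 / 0.96 = 16,970 g product.

(b) Volume: 124,000 US gal × 3.785 L/gal = 469,340 L.
(b) [OCl⁻]/[HOCl] = 10^(pH − pKa) = 10^(7.6 − 7.59) = 1.023; fraction as HOCl = 1/(1 + 1.023) = 0.4942.
(b) Free chlorine required for 1.37 ppm HOCl: 1.37 / 0.4942 = 2.772 ppm.
(b) FC to add: 2.772 − 0.7 = 2.072 mg/L as Cl₂.
(b) Cl₂ equivalent: 2.072 mg/L × 469,340 L = 972.4 g.
(b) Product at 62.7% available Cl: 972.4 / 0.627 = 1551 g.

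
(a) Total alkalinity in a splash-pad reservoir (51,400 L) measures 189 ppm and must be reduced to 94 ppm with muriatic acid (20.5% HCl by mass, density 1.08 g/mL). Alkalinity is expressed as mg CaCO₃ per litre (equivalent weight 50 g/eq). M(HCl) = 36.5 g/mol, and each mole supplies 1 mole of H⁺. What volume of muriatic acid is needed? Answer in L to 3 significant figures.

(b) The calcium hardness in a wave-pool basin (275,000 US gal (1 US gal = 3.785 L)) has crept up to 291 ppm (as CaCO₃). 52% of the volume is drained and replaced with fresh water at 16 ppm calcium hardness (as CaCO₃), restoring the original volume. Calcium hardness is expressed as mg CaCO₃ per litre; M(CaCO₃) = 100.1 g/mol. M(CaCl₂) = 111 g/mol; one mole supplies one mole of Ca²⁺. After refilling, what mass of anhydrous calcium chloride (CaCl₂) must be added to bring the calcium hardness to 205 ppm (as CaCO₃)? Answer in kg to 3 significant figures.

(a) Alkalinity to neutralize: (189 − 94) = 95 mg/L as CaCO₃ × 51,400 L = 4883 g as CaCO₃.
(a) Equivalents of H⁺ required: 4883 ÷ 50 g/eq = 97.66 eq = 97.66 mol HCl.
(a) Mass of HCl: 97.66 × 36.5 = 3565 g.
(a) Mass of 20.5% solution: 3565 / 0.205 = 17,390 g.
(a) Volume: 17,390 g ÷ 1.08 g/mL = 16,100 mL.

(b) Volume: 275,000 US gal × 3.785 L/gal = 1,040,875 L.
(b) After draining 52% and refilling: 291 × 0.48 + 16 × 0.52 = 148 ppm.
(b) Deficit to target: 205 − 148 = 57 mg/L.
(b) As CaCO₃: 57 mg/L × 1,040,875 L = 59,330 g; ÷ 100.1 = 592.7 mol Ca²⁺.
(b) Mass: 592.7 × 111 = 65,790 g.

(a) 16.1 L; (b) 65.8 kg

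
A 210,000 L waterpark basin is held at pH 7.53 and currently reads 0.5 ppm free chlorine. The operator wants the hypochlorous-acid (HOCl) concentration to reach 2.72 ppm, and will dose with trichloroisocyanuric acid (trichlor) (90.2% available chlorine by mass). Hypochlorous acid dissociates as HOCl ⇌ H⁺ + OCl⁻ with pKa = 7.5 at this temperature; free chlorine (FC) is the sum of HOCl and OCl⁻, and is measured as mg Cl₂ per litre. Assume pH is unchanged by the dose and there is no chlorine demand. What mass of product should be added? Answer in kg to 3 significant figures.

1.20 kg

[OCl⁻]/[HOCl] = 10^(pH − pKa) = 10^(7.53 − 7.5) = 1.072; fraction as HOCl = 1/(1 + 1.072) = 0.4827.
Free chlorine required for 2.72 ppm HOCl: 2.72 / 0.4827 = 5.635 ppm.
FC to add: 5.635 − 0.5 = 5.135 mg/L as Cl₂.
Cl₂ equivalent: 5.135 mg/L × 210,000 L = 1078 g.
Product at 90.2% available Cl: 1078 / 0.902 = 1195 g.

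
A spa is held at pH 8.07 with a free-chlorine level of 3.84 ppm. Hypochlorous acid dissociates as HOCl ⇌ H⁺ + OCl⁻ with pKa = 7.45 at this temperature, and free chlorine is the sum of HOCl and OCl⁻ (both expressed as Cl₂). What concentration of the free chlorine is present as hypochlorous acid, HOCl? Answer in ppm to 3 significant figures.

[OCl⁻]/[HOCl] = 10^(pH − pKa) = 10^(8.07 − 7.45) = 10^0.62 = 4.169.
Fraction as HOCl = 1 / (1 + 4.169) = 0.1935.
HOCl = 0.1935 × 3.84 ppm = 0.7429 ppm.

0.743 ppm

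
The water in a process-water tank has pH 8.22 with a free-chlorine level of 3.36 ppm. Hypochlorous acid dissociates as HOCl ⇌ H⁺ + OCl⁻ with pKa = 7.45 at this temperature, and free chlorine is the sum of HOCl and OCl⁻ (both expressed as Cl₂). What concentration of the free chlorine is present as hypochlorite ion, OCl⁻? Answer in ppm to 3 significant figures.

2.87 ppm

[OCl⁻]/[HOCl] = 10^(pH − pKa) = 10^(8.22 − 7.45) = 10^0.77 = 5.888.
Fraction as HOCl = 1 / (1 + 5.888) = 0.1452.
OCl⁻ = (1 − 0.1452) × 3.36 ppm = 2.872 ppm.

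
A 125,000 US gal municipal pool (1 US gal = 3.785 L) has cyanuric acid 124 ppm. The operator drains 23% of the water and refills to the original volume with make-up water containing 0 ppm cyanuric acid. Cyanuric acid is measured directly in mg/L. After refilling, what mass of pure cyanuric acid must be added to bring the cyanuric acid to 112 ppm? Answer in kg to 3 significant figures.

7.82 kg

Volume: 125,000 US gal × 3.785 L/gal = 473,125 L.
After draining 23% and refilling: 124 × 0.77 + 0 × 0.23 = 95.48 ppm.
Deficit to target: 112 − 95.48 = 16.52 mg/L.
Mass: 16.52 mg/L × 473,125 L = 7816 g cyanuric acid.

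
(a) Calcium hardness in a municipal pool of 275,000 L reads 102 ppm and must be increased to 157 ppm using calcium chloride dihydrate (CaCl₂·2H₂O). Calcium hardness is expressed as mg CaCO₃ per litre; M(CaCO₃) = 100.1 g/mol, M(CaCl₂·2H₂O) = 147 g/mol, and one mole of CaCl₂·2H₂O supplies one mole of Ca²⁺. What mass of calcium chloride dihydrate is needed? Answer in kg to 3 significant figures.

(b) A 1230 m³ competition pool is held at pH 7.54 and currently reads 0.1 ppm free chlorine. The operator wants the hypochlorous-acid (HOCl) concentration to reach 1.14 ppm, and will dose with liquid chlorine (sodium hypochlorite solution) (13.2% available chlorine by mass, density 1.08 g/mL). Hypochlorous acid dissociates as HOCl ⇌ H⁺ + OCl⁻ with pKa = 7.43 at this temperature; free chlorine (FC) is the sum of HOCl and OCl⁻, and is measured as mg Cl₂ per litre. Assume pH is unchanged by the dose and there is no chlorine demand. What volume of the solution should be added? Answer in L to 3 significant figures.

(a) 22.2 kg; (b) 21.6 L

(a) Hardness to add: (157 − 102) = 55 mg/L as CaCO₃ × 275,000 L = 15,120 g as CaCO₃.
(a) Moles of Ca²⁺ (1 mol Ca²⁺ ≡ 1 mol CaCO₃): 15,120 / 100.1 g/mol = 151.1 mol.
(a) Mass of CaCl₂·2H₂O: 151.1 × 147 = 22,210 g.

(b) Volume: 1230 m³ = 1,230,000 L.
(b) [OCl⁻]/[HOCl] = 10^(pH − pKa) = 10^(7.54 − 7.43) = 1.288; fraction as HOCl = 1/(1 + 1.288) = 0.437.
(b) Free chlorine required for 1.14 ppm HOCl: 1.14 / 0.437 = 2.609 ppm.
(b) FC to add: 2.609 − 0.1 = 2.509 mg/L as Cl₂.
(b) Cl₂ equivalent: 2.509 mg/L × 1,230,000 L = 3086 g.
(b) Product at 13.2% available Cl: 3086 / 0.132 = 23,380 g.
(b) Volume: 23,380 g ÷ 1.08 g/mL = 21,640 mL.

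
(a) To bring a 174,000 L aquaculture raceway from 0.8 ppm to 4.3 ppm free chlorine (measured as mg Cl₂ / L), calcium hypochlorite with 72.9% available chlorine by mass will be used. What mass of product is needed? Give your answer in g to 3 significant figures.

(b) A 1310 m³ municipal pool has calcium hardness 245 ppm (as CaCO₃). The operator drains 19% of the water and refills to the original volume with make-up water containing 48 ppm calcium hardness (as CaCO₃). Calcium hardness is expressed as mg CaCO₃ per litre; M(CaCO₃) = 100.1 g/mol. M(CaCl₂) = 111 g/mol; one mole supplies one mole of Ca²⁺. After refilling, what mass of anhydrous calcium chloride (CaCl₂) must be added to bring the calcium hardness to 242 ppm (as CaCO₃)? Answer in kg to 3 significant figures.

(a) Chlorine deficit: 4.3 − 0.8 = 3.5 ppm = 3.5 mg/L as Cl₂.
(a) Cl₂ equivalent needed: 3.5 mg/L × 174,000 L = 609,000 mg = 609 g.
(a) Product at 72.9% available chlorine: 609 / 0.729 = 835.4 g.

(b) Volume: 1310 m³ = 1,310,000 L.
(b) After draining 19% and refilling: 245 × 0.81 + 48 × 0.19 = 207.57 ppm.
(b) Deficit to target: 242 − 207.57 = 34.43 mg/L.
(b) As CaCO₃: 34.43 mg/L × 1,310,000 L = 45,100 g; ÷ 100.1 = 450.6 mol Ca²⁺.
(b) Mass: 450.6 × 111 = 50,010 g.

(a) 835 g; (b) 50.0 kg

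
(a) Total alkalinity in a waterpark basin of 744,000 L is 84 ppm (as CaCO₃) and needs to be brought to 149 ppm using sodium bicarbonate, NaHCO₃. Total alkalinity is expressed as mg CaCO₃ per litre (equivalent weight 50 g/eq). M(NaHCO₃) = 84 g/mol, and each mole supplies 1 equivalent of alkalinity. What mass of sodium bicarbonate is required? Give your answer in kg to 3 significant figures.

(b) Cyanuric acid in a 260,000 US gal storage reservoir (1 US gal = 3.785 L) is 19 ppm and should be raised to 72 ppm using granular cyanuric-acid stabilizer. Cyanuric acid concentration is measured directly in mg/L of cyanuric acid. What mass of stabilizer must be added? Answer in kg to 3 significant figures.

(a) 81.2 kg; (b) 52.2 kg

(a) Alkalinity to add: (149 − 84) = 65 mg/L as CaCO₃ × 744,000 L = 48,360 g as CaCO₃.
(a) Equivalents: 48,360 g ÷ 50 g/eq = 967.2 eq.
(a) NaHCO₃ supplies 1 eq per mole → 967.2 mol.
(a) Mass: 967.2 mol × 84 g/mol = 81,240 g.

(b) Volume: 260,000 US gal × 3.785 L/gal = 984,100 L.
(b) CYA to add: (72 − 19) = 53 mg/L × 984,100 L = 52,160 g cyanuric acid.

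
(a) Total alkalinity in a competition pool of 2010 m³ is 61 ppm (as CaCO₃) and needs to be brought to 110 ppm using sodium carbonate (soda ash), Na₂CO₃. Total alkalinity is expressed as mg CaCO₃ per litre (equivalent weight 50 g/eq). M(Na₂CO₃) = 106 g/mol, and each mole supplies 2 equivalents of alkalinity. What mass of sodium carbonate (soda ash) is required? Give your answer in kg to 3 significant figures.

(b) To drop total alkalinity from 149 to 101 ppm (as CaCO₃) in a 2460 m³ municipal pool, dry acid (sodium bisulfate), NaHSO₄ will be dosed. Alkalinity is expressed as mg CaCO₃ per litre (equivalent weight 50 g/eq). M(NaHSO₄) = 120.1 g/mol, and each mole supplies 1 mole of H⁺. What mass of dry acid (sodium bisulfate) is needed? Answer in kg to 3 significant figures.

(a) 104 kg; (b) 284 kg

(a) Volume: 2010 m³ = 2,010,000 L.
(a) Alkalinity to add: (110 − 61) = 49 mg/L as CaCO₃ × 2,010,000 L = 98,490 g as CaCO₃.
(a) Equivalents: 98,490 g ÷ 50 g/eq = 1970 eq.
(a) Each mole of Na₂CO₃ supplies 2 eq, so 1970 / 2 = 984.9 mol.
(a) Mass: 984.9 mol × 106 g/mol = 104,400 g.

(b) Volume: 2460 m³ = 2,460,000 L.
(b) Alkalinity to neutralize: (149 − 101) = 48 mg/L as CaCO₃ × 2,460,000 L = 118,100 g as CaCO₃.
(b) Equivalents of H⁺ required: 118,100 ÷ 50 g/eq = 2362 eq = 2362 mol NaHSO₄.
(b) Mass of NaHSO₄: 2362 × 120.1 = 283,600 g.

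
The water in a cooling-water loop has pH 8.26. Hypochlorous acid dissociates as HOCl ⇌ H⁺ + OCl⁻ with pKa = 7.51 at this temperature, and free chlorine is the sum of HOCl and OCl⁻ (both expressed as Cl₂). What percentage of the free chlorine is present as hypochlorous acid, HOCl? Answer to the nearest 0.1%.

[OCl⁻]/[HOCl] = 10^(pH − pKa) = 10^(8.26 − 7.51) = 10^0.75 = 5.623.
Fraction as HOCl = 1 / (1 + 5.623) = 0.151.

15.1%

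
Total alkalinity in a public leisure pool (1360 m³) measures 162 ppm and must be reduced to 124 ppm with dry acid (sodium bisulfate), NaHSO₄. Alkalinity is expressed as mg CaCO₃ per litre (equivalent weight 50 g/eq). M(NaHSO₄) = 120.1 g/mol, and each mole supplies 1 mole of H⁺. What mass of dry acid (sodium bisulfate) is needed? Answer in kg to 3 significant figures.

124 kg

Volume: 1360 m³ = 1,360,000 L.
Alkalinity to neutralize: (162 − 124) = 38 mg/L as CaCO₃ × 1,360,000 L = 51,680 g as CaCO₃.
Equivalents of H⁺ required: 51,680 ÷ 50 g/eq = 1034 eq = 1034 mol NaHSO₄.
Mass of NaHSO₄: 1034 × 120.1 = 124,100 g.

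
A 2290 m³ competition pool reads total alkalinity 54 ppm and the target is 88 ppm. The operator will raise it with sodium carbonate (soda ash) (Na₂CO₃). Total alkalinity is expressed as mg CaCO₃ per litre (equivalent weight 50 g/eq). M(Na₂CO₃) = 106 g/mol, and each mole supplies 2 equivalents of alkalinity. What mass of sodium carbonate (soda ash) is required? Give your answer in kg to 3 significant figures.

82.5 kg

Volume: 2290 m³ = 2,290,000 L.
Alkalinity to add: (88 − 54) = 34 mg/L as CaCO₃ × 2,290,000 L = 77,860 g as CaCO₃.
Equivalents: 77,860 g ÷ 50 g/eq = 1557 eq.
Each mole of Na₂CO₃ supplies 2 eq, so 1557 / 2 = 778.6 mol.
Mass: 778.6 mol × 106 g/mol = 82,530 g.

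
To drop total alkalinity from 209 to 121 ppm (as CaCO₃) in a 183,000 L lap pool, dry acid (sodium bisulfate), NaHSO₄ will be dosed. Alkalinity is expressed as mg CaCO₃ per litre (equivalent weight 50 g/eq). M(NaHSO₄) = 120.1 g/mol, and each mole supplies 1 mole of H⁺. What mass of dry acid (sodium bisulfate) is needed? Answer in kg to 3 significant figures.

38.7 kg

Alkalinity to neutralize: (209 − 121) = 88 mg/L as CaCO₃ × 183,000 L = 16,100 g as CaCO₃.
Equivalents of H⁺ required: 16,100 ÷ 50 g/eq = 322.1 eq = 322.1 mol NaHSO₄.
Mass of NaHSO₄: 322.1 × 120.1 = 38,680 g.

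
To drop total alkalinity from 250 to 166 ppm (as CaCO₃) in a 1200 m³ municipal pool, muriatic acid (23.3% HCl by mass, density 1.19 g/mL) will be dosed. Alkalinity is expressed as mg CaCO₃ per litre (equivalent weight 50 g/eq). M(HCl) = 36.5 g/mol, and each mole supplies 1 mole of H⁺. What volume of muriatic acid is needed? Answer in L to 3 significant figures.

Volume: 1200 m³ = 1,200,000 L.
Alkalinity to neutralize: (250 − 166) = 84 mg/L as CaCO₃ × 1,200,000 L = 100,800 g as CaCO₃.
Equivalents of H⁺ required: 100,800 ÷ 50 g/eq = 2016 eq = 2016 mol HCl.
Mass of HCl: 2016 × 36.5 = 73,580 g.
Mass of 23.3% solution: 73,580 / 0.233 = 315,800 g.
Volume: 315,800 g ÷ 1.19 g/mL = 265,400 mL.

265 L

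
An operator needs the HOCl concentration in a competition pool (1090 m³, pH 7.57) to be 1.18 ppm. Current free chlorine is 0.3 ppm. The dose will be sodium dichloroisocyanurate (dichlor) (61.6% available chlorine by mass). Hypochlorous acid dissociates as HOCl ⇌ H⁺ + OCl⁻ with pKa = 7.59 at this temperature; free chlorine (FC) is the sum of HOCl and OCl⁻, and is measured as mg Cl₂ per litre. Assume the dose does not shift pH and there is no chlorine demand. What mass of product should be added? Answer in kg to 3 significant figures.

3.55 kg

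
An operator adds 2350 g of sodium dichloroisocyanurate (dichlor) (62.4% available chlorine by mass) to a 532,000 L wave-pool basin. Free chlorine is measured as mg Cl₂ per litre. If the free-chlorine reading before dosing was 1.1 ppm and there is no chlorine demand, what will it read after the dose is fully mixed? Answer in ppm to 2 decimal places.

3.86 ppm

Available chlorine delivered: 2350 g × 0.624 = 1466 g as Cl₂.
Concentration rise: 1466 g / 532,000 L = 2.756 mg/L = 2.76 ppm.
Final FC: 1.1 + 2.76 = 3.86 ppm.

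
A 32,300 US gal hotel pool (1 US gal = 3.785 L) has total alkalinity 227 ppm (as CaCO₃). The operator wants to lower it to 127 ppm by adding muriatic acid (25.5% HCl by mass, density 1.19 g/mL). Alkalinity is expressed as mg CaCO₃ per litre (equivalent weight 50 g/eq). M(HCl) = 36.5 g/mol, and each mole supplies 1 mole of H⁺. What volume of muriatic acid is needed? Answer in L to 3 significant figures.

29.4 L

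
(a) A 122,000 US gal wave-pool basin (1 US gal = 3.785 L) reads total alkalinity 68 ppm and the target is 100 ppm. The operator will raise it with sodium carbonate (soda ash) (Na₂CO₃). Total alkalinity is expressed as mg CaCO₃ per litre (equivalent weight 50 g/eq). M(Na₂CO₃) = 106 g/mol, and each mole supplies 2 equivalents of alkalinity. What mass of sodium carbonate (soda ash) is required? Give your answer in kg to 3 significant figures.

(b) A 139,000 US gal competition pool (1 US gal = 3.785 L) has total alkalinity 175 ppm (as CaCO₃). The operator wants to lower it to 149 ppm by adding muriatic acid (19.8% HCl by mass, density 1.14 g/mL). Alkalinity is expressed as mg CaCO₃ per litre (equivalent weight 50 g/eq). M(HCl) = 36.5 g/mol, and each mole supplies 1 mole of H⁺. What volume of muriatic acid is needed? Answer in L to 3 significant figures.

(a) 15.7 kg; (b) 44.2 L

(a) Volume: 122,000 US gal × 3.785 L/gal = 461,770 L.
(a) Alkalinity to add: (100 − 68) = 32 mg/L as CaCO₃ × 461,770 L = 14,780 g as CaCO₃.
(a) Equivalents: 14,780 g ÷ 50 g/eq = 295.5 eq.
(a) Each mole of Na₂CO₃ supplies 2 eq, so 295.5 / 2 = 147.8 mol.
(a) Mass: 147.8 mol × 106 g/mol = 15,660 g.

(b) Volume: 139,000 US gal × 3.785 L/gal = 526,115 L.
(b) Alkalinity to neutralize: (175 − 149) = 26 mg/L as CaCO₃ × 526,115 L = 13,680 g as CaCO₃.
(b) Equivalents of H⁺ required: 13,680 ÷ 50 g/eq = 273.6 eq = 273.6 mol HCl.
(b) Mass of HCl: 273.6 × 36.5 = 9986 g.
(b) Mass of 19.8% solution: 9986 / 0.198 = 50,430 g.
(b) Volume: 50,430 g ÷ 1.14 g/mL = 44,240 mL.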